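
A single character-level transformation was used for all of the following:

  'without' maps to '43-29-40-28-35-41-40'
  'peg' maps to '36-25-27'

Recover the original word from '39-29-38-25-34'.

w is letter #23 and maps to 43: an offset of 20. Letters become their 1-based position plus 20 (so a→21, b→22, …).
Reversing it on 39-29-38-25-34: 39→(39−20)÷1=19=s, 29→(29−20)÷1=9=i, 38→(38−20)÷1=18=r, 25→(25−20)÷1=5=e, 34→(34−20)÷1=14=n.

siren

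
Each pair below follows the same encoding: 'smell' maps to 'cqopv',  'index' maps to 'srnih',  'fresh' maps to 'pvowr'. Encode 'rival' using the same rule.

The shifts repeat in a cycle of length 2: positions 0,1,… shift by +10, +4, then the pattern repeats.
Applying it to rival: r+10=b, i+4=m, v+10=f, a+4=e, l+10=v.

bmfev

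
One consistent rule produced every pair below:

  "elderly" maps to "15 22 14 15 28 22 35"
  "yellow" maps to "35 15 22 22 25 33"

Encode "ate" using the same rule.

e is letter #5 and maps to 15: an offset of 10. Letters become their 1-based position plus 10 (so a→11, b→12, …).
Applying it to ate: a=1→11, t=20→30, e=5→15.

11 30 15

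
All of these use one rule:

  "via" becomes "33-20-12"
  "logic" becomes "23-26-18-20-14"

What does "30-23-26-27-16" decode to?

slope

v is letter #22 and maps to 33: an offset of 11. Each letter is replaced by its alphabet position (a=1..z=26) + 11.
Decoding 30-23-26-27-16: 30→(30−11)÷1=19=s, 23→(23−11)÷1=12=l, 26→(26−11)÷1=15=o, 27→(27−11)÷1=16=p, 16→(16−11)÷1=5=e.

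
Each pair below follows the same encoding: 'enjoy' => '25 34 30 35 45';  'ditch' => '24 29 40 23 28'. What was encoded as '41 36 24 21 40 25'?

update

e is letter #5 and maps to 25: an offset of 20. Letters become their 1-based position plus 20 (so a→21, b→22, …).
Decoding 41 36 24 21 40 25: 41→(41−20)÷1=21=u, 36→(36−20)÷1=16=p, 24→(24−20)÷1=4=d, 21→(21−20)÷1=1=a, 40→(40−20)÷1=20=t, 25→(25−20)÷1=5=e.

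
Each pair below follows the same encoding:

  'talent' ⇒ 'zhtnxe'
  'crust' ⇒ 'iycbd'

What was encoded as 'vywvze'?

prompt

In talent: t→z is +6, a→h is +7, l→t is +8, e→n is +9 — the shift increases by 1 each position. Each letter shifts forward by (position + 6), i.e. 6, 7, 8, … — the shift grows by one for each successive letter.
Undoing it on vywvze: v−6=p, y−7=r, w−8=o, v−9=m, z−10=p, e−11=t.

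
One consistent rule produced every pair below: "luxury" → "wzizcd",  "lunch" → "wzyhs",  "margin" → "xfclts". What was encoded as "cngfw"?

rival

Shifts by position in luxury: pos 0: l→w (+11), pos 1: u→z (+5), pos 2: x→i (+11), pos 3: u→z (+5) — repeating every 2. It's a Vigenère-style cipher with numeric key [11,5]: position i shifts by key[i mod 2].
Decoding cngfw: c−11=r, n−5=i, g−11=v, f−5=a, w−11=l.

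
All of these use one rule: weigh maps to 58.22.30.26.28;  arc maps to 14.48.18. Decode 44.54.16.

pub

w(#23)→58 and e(#5)→22: differences scale by 2, so n = 2·pos + 12. The formula is n = 2×(alphabet index, a=1) + 12.
Undoing it on 44.54.16: 44→(44−12)÷2=16=p, 54→(54−12)÷2=21=u, 16→(16−12)÷2=2=b.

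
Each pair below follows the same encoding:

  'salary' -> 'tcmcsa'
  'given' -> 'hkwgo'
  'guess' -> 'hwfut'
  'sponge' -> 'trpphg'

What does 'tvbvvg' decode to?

statue

Shifts by position in salary: pos 0: s→t (+1), pos 1: a→c (+2), pos 2: l→m (+1), pos 3: a→c (+2) — repeating every 2. It's a Vigenère-style cipher with numeric key [1,2]: position i shifts by key[i mod 2].
Undoing it on tvbvvg: t−1=s, v−2=t, b−1=a, v−2=t, v−1=u, g−2=e.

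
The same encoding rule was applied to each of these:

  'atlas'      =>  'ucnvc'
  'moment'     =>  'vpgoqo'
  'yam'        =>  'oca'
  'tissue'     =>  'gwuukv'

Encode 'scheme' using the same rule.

gogjeu

Two steps: reverse the string, then apply a Caesar shift of +2.
On scheme: reverse → emehcs; then shift: e+2=g, m+2=o, e+2=g, h+2=j, c+2=e, s+2=u.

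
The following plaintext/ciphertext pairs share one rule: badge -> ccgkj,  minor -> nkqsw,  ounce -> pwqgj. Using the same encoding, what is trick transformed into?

utlgp

In badge: b→c is +1, a→c is +2, d→g is +3, g→k is +4 — the shift increases by 1 each position. Letter i (0-indexed) is shifted by i+1, so successive shifts are 1, 2, 3, ….
For trick: t+1=u, r+2=t, i+3=l, c+4=g, k+5=p.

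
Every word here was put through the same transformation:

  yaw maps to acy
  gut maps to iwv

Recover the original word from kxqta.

ivory

Compare letters: y→a is +2, a→c is +2, w→y is +2 — a constant shift. Each letter is shifted forward by 2 in the alphabet (a Caesar shift of +2).
Decoding kxqta: k−2=i, x−2=v, q−2=o, t−2=r, a−2=y.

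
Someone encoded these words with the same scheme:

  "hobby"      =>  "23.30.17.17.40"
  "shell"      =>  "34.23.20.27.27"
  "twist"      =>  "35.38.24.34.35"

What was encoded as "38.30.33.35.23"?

The number is (letter's place in the alphabet, a=1) + 15.
Undoing it on 38.30.33.35.23: 38→(38−15)÷1=23=w, 30→(30−15)÷1=15=o, 33→(33−15)÷1=18=r, 35→(35−15)÷1=20=t, 23→(23−15)÷1=8=h.

worth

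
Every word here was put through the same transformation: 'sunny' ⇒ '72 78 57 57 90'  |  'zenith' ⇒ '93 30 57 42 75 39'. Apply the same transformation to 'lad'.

s(#19)→72 and u(#21)→78: differences scale by 3, so n = 3·pos + 15. Each letter becomes 3×(its alphabet position, a=1..z=26) + 15.
Applying it to lad: l=12→51, a=1→18, d=4→27.

51 18 27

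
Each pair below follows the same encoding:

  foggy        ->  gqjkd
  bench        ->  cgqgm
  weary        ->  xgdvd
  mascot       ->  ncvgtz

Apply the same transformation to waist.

xclwy

In foggy: f→g is +1, o→q is +2, g→j is +3, g→k is +4 — the shift increases by 1 each position. Each letter shifts forward by (position + 1), i.e. 1, 2, 3, … — the shift grows by one for each successive letter.
For waist: w+1=x, a+2=c, i+3=l, s+4=w, t+5=y.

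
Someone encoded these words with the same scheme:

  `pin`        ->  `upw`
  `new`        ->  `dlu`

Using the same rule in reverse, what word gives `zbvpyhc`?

various

The output letters match the input read backwards, each shifted +7: pin reversed is nip. The word is reversed, then every letter is shifted forward by 7.
Undoing it on zbvpyhc: shift back: z−7=s, b−7=u, v−7=o, p−7=i, y−7=r, h−7=a, c−7=v → suoirav; then reverse → various.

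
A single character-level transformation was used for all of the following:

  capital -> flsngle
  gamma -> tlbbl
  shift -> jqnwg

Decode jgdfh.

stuck

c(2)→f(5) and a(0)→l(11) fit y≡23x+11 (mod 26); the inverse of 23 mod 26 is 17. Treating letters as 0–25, the rule is x ↦ 23x + 11 (mod 26).
Undoing it on jgdfh: j(9)→17·(9−11)≡18=s; g(6)→17·(6−11)≡19=t; d(3)→17·(3−11)≡20=u; f(5)→17·(5−11)≡2=c; h(7)→17·(7−11)≡10=k (all mod 26).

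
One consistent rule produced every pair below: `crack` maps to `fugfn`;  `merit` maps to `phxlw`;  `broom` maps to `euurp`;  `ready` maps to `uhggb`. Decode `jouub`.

glory

Shifts by position in crack: pos 0: c→f (+3), pos 1: r→u (+3), pos 2: a→g (+6), pos 3: c→f (+3), pos 4: k→n (+3) — repeating every 3. The shifts repeat in a cycle of length 3: positions 0,1,… shift by +3, +3, +6, then the pattern repeats.
Reversing it on jouub: j−3=g, o−3=l, u−6=o, u−3=r, b−3=y.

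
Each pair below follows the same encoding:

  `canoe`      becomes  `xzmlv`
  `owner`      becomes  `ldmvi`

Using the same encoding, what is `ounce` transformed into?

lfmxv

Each pair mirrors across the alphabet (c↔x, a↔z, n↔m): positions sum to 25. Each letter is replaced by its mirror in the alphabet: a↔z, b↔y, c↔x, and so on (the Atbash cipher).
On ounce: o↔l, u↔f, n↔m, c↔x, e↔v.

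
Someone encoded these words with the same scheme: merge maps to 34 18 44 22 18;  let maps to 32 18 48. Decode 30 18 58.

key

m(#13)→34 and e(#5)→18: differences scale by 2, so n = 2·pos + 8. The formula is n = 2×(alphabet index, a=1) + 8.
Reversing it on 30 18 58: 30→(30−8)÷2=11=k, 18→(18−8)÷2=5=e, 58→(58−8)÷2=25=y.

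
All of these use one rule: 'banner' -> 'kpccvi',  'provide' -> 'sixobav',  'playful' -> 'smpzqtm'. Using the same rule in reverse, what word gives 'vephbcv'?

b(1)→k(10) and a(0)→p(15) fit y≡21x+15 (mod 26); the inverse of 21 mod 26 is 5. Each letter's alphabet position (a=0..z=25) is mapped through 21·x+15 mod 26 — an affine cipher.
Reversing it on vephbcv: v(21)→5·(21−15)≡4=e; e(4)→5·(4−15)≡23=x; p(15)→5·(15−15)≡0=a; h(7)→5·(7−15)≡12=m; b(1)→5·(1−15)≡8=i; c(2)→5·(2−15)≡13=n; v(21)→5·(21−15)≡4=e (all mod 26).

examine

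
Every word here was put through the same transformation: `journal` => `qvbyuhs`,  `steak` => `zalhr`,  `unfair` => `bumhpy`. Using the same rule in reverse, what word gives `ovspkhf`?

holiday

Compare letters: j→q is +7, o→v is +7, u→b is +7 — a constant shift. Every letter moves 7 places later in the alphabet, wrapping around z→a.
Decoding ovspkhf: o−7=h, v−7=o, s−7=l, p−7=i, k−7=d, h−7=a, f−7=y.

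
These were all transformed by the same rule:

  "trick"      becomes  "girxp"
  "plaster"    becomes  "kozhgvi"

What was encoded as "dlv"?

Each pair mirrors across the alphabet (t↔g, r↔i, i↔r): positions sum to 25. This is the alphabet-reversal cipher (Atbash): a becomes z, b becomes y, etc.
Undoing it on dlv: d↔w, l↔o, v↔e.

woe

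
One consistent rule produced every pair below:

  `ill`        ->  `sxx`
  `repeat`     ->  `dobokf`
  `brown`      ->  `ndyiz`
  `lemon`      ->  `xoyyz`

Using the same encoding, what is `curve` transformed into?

The rule splits by letter class: vowels +10, consonants +12.
Applying it to curve: c(cons)+12=o, u(vowel)+10=e, r(cons)+12=d, v(cons)+12=h, e(vowel)+10=o.

oedho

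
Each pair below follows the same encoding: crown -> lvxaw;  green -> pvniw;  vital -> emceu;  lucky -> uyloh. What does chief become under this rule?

llrio

Shifts by position in crown: pos 0: c→l (+9), pos 1: r→v (+4), pos 2: o→x (+9), pos 3: w→a (+4) — repeating every 2. The shifts repeat in a cycle of length 2: positions 0,1,… shift by +9, +4, then the pattern repeats.
On chief: c+9=l, h+4=l, i+9=r, e+4=i, f+9=o.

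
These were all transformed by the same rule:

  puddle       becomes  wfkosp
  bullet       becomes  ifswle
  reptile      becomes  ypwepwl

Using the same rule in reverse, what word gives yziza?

robot

Shifts by position in puddle: pos 0: p→w (+7), pos 1: u→f (+11), pos 2: d→k (+7), pos 3: d→o (+11) — repeating every 2. It's a Vigenère-style cipher with numeric key [7,11]: position i shifts by key[i mod 2].
Decoding yziza: y−7=r, z−11=o, i−7=b, z−11=o, a−7=t.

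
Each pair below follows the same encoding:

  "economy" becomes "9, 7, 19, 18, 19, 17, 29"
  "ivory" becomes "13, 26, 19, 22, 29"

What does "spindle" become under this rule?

23, 20, 13, 18, 8, 16, 9

The number is (letter's place in the alphabet, a=1) + 4.
On spindle: s=19→23, p=16→20, i=9→13, n=14→18, d=4→8, l=12→16, e=5→9.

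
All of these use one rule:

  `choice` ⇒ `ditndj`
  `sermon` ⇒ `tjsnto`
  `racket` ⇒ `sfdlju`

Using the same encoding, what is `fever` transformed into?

gjwjs

The shift depends on letter class: consonant c→d is +1, but vowel o→t is +5. Vowels shift forward by 5 and consonants shift forward by 1.
Applying it to fever: f(cons)+1=g, e(vowel)+5=j, v(cons)+1=w, e(vowel)+5=j, r(cons)+1=s.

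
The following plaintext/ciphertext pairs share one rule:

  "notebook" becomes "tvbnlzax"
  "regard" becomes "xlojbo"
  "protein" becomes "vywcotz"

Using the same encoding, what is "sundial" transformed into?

ybvmslx

In notebook: n→t is +6, o→v is +7, t→b is +8, e→n is +9 — the shift increases by 1 each position. Letter i (0-indexed) is shifted by i+6, so successive shifts are 6, 7, 8, ….
Applying it to sundial: s+6=y, u+7=b, n+8=v, d+9=m, i+10=s, a+11=l, l+12=x.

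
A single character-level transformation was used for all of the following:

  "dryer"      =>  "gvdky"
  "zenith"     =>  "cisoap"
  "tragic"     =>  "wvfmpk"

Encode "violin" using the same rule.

In dryer: d→g is +3, r→v is +4, y→d is +5, e→k is +6 — the shift increases by 1 each position. Each letter shifts forward by (position + 3), i.e. 3, 4, 5, … — the shift grows by one for each successive letter.
Applying it to violin: v+3=y, i+4=m, o+5=t, l+6=r, i+7=p, n+8=v.

ymtrpv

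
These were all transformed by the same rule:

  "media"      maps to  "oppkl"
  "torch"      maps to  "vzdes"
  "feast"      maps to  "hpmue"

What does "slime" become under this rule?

Shifts by position in media: pos 0: m→o (+2), pos 1: e→p (+11), pos 2: d→p (+12), pos 3: i→k (+2), pos 4: a→l (+11) — repeating every 3. A repeating key of period 3 is used — shifts +2, +11, +12 over and over.
On slime: s+2=u, l+11=w, i+12=u, m+2=o, e+11=p.

uwuop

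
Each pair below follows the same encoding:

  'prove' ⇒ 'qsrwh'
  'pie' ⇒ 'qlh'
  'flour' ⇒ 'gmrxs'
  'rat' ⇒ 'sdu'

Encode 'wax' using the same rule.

xdy

The rule splits by letter class: vowels +3, consonants +1.
Applying it to wax: w(cons)+1=x, a(vowel)+3=d, x(cons)+1=y.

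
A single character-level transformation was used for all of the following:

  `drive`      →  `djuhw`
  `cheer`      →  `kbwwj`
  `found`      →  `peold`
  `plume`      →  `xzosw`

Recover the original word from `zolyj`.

Each letter's alphabet position (a=0..z=25) is mapped through 19·x+24 mod 26 — an affine cipher.
Decoding zolyj: z(25)→11·(25−24)≡11=l; o(14)→11·(14−24)≡20=u; l(11)→11·(11−24)≡13=n; y(24)→11·(24−24)≡0=a; j(9)→11·(9−24)≡17=r (all mod 26).

lunar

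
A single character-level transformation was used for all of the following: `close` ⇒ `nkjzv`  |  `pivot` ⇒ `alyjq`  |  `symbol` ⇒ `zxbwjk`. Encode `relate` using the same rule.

ivkfqv

c(2)→n(13) and l(11)→k(10) fit y≡17x+5 (mod 26); the inverse of 17 mod 26 is 23. Each letter's alphabet position (a=0..z=25) is mapped through 17·x+5 mod 26 — an affine cipher.
Applying it to relate: r(17)→17·17+5≡8=i; e(4)→17·4+5≡21=v; l(11)→17·11+5≡10=k; a(0)→17·0+5≡5=f; t(19)→17·19+5≡16=q; e(4)→17·4+5≡21=v (all mod 26).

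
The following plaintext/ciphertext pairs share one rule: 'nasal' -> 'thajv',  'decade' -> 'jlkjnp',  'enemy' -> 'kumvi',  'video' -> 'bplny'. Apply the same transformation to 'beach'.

In nasal: n→t is +6, a→h is +7, s→a is +8, a→j is +9 — the shift increases by 1 each position. The shift increases by 1 at each position, starting from +6: 6, 7, 8, ….
On beach: b+6=h, e+7=l, a+8=i, c+9=l, h+10=r.

hlilr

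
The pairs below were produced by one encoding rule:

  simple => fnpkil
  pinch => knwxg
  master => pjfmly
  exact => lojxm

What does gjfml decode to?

s(18)→f(5) and i(8)→n(13) fit y≡7x+9 (mod 26); the inverse of 7 mod 26 is 15. This is an affine cipher: with a=0,…,z=25, each position x becomes (7x+9) mod 26.
Decoding gjfml: g(6)→15·(6−9)≡7=h; j(9)→15·(9−9)≡0=a; f(5)→15·(5−9)≡18=s; m(12)→15·(12−9)≡19=t; l(11)→15·(11−9)≡4=e (all mod 26).

haste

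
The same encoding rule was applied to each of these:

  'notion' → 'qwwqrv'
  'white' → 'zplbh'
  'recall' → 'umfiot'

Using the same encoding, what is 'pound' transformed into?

swxvg

Shifts by position in notion: pos 0: n→q (+3), pos 1: o→w (+8), pos 2: t→w (+3), pos 3: i→q (+8) — repeating every 2. A repeating key of period 2 is used — shifts +3, +8 over and over.
For pound: p+3=s, o+8=w, u+3=x, n+8=v, d+3=g.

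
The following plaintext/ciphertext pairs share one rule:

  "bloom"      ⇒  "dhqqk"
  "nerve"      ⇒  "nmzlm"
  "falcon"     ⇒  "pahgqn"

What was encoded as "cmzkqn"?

b(1)→d(3) and l(11)→h(7) fit y≡3x+0 (mod 26); the inverse of 3 mod 26 is 9. Treating letters as 0–25, the rule is x ↦ 3x + 0 (mod 26).
Reversing it on cmzkqn: c(2)→9·(2−0)≡18=s; m(12)→9·(12−0)≡4=e; z(25)→9·(25−0)≡17=r; k(10)→9·(10−0)≡12=m; q(16)→9·(16−0)≡14=o; n(13)→9·(13−0)≡13=n (all mod 26).

sermon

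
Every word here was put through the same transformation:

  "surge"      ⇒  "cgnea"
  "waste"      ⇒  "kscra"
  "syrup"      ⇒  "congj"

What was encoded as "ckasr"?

s(18)→c(2) and u(20)→g(6) fit y≡15x+18 (mod 26); the inverse of 15 mod 26 is 7. Each letter's alphabet position (a=0..z=25) is mapped through 15·x+18 mod 26 — an affine cipher.
Reversing it on ckasr: c(2)→7·(2−18)≡18=s; k(10)→7·(10−18)≡22=w; a(0)→7·(0−18)≡4=e; s(18)→7·(18−18)≡0=a; r(17)→7·(17−18)≡19=t (all mod 26).

sweat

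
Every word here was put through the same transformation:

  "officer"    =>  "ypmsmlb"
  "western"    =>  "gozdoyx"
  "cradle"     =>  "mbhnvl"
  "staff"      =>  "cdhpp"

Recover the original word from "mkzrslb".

Shifts by position in officer: pos 0: o→y (+10), pos 1: f→p (+10), pos 2: f→m (+7), pos 3: i→s (+10), pos 4: c→m (+10), pos 5: e→l (+7) — repeating every 3. The shifts repeat in a cycle of length 3: positions 0,1,… shift by +10, +10, +7, then the pattern repeats.
Reversing it on mkzrslb: m−10=c, k−10=a, z−7=s, r−10=h, s−10=i, l−7=e, b−10=r.

cashier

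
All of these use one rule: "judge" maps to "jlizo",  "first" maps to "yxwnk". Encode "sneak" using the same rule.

The output letters match the input read backwards, each shifted +5: judge reversed is egduj. Read the word backwards and shift each letter +5.
On sneak: reverse → kaens; then shift: k+5=p, a+5=f, e+5=j, n+5=s, s+5=x.

pfjsx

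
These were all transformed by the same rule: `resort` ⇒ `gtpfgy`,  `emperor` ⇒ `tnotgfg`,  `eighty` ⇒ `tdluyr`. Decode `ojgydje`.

This is an affine cipher: with a=0,…,z=25, each position x becomes (9x+9) mod 26.
Reversing it on ojgydje: o(14)→3·(14−9)≡15=p; j(9)→3·(9−9)≡0=a; g(6)→3·(6−9)≡17=r; y(24)→3·(24−9)≡19=t; d(3)→3·(3−9)≡8=i; j(9)→3·(9−9)≡0=a; e(4)→3·(4−9)≡11=l (all mod 26).

partial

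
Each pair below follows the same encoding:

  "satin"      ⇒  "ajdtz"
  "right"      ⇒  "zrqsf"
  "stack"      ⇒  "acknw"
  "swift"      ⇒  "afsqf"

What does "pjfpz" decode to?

In satin: s→a is +8, a→j is +9, t→d is +10, i→t is +11 — the shift increases by 1 each position. The shift increases by 1 at each position, starting from +8: 8, 9, 10, ….
Decoding pjfpz: p−8=h, j−9=a, f−10=v, p−11=e, z−12=n.

haven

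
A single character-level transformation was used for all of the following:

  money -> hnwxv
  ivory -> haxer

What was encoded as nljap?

grace

The output letters match the input read backwards, each shifted +9: money reversed is yenom. Two steps: reverse the string, then apply a Caesar shift of +9.
Decoding nljap: shift back: n−9=e, l−9=c, j−9=a, a−9=r, p−9=g → ecarg; then reverse → grace.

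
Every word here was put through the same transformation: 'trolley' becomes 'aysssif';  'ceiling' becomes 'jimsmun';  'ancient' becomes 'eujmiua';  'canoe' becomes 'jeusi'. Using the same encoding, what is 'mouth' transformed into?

tsyao

The shift depends on letter class: consonant t→a is +7, but vowel o→s is +4. Two shifts are in play — +4 for a/e/i/o/u, +7 for every other letter.
For mouth: m(cons)+7=t, o(vowel)+4=s, u(vowel)+4=y, t(cons)+7=a, h(cons)+7=o.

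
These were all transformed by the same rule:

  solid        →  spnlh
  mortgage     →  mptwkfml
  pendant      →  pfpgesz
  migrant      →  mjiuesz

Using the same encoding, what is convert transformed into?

cppyiwz

In solid: s→s is +0, o→p is +1, l→n is +2, i→l is +3 — the shift increases by 1 each position. The shift increases by 1 at each position, starting from +0: 0, 1, 2, ….
For convert: c+0=c, o+1=p, n+2=p, v+3=y, e+4=i, r+5=w, t+6=z.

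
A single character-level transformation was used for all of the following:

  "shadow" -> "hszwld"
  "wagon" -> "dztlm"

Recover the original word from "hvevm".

seven

Each pair mirrors across the alphabet (s↔h, h↔s, a↔z): positions sum to 25. This is the alphabet-reversal cipher (Atbash): a becomes z, b becomes y, etc.
Reversing it on hvevm: h↔s, v↔e, e↔v, v↔e, m↔n.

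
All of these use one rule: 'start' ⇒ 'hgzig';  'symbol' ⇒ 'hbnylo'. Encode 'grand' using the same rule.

tizmw

Each letter is replaced by its mirror in the alphabet: a↔z, b↔y, c↔x, and so on (the Atbash cipher).
Applying it to grand: g↔t, r↔i, a↔z, n↔m, d↔w.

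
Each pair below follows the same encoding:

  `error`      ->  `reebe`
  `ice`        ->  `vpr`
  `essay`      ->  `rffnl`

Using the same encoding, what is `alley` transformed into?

nyyrl

Compare letters: e→r is +13, r→e is +13, r→e is +13 — a constant shift. Every letter moves 13 places later in the alphabet, wrapping around z→a.
For alley: a+13=n, l+13=y, l+13=y, e+13=r, y+13=l.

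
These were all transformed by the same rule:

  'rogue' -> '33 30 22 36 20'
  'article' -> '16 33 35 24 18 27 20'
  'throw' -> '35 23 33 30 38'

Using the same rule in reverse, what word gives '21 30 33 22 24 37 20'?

forgive

r is letter #18 and maps to 33: an offset of 15. The number is (letter's place in the alphabet, a=1) + 15.
Undoing it on 21 30 33 22 24 37 20: 21→(21−15)÷1=6=f, 30→(30−15)÷1=15=o, 33→(33−15)÷1=18=r, 22→(22−15)÷1=7=g, 24→(24−15)÷1=9=i, 37→(37−15)÷1=22=v, 20→(20−15)÷1=5=e.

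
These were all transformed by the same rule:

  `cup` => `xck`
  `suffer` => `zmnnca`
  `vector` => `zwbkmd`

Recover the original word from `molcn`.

The output letters match the input read backwards, each shifted +8: cup reversed is puc. The word is reversed, then every letter is shifted forward by 8.
Decoding molcn: shift back: m−8=e, o−8=g, l−8=d, c−8=u, n−8=f → egduf; then reverse → fudge.

fudge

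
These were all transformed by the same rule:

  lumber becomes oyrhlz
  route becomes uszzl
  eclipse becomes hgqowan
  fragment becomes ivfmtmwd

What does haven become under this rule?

In lumber: l→o is +3, u→y is +4, m→r is +5, b→h is +6 — the shift increases by 1 each position. Each letter shifts forward by (position + 3), i.e. 3, 4, 5, … — the shift grows by one for each successive letter.
On haven: h+3=k, a+4=e, v+5=a, e+6=k, n+7=u.

keaku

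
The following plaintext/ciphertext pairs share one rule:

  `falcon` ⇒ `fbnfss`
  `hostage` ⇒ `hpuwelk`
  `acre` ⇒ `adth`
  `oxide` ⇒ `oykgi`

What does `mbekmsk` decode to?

In falcon: f→f is +0, a→b is +1, l→n is +2, c→f is +3 — the shift increases by 1 each position. Letter i (0-indexed) is shifted by i+0, so successive shifts are 0, 1, 2, ….
Undoing it on mbekmsk: m−0=m, b−1=a, e−2=c, k−3=h, m−4=i, s−5=n, k−6=e.

machine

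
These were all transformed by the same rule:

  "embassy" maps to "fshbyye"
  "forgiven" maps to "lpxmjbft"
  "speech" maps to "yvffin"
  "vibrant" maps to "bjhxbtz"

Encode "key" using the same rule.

The shift depends on letter class: consonant m→s is +6, but vowel e→f is +1. Vowels shift forward by 1 and consonants shift forward by 6.
For key: k(cons)+6=q, e(vowel)+1=f, y(cons)+6=e.

qfe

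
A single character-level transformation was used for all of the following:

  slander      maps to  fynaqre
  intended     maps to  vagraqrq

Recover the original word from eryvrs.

relief

Compare letters: s→f is +13, l→y is +13, a→n is +13 — a constant shift. This is a Caesar cipher with shift 13.
Reversing it on eryvrs: e−13=r, r−13=e, y−13=l, v−13=i, r−13=e, s−13=f.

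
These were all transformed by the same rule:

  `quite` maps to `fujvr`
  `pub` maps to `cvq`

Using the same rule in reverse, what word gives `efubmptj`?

The output letters match the input read backwards, each shifted +1: quite reversed is etiuq. Read the word backwards and shift each letter +1.
Undoing it on efubmptj: shift back: e−1=d, f−1=e, u−1=t, b−1=a, m−1=l, p−1=o, t−1=s, j−1=i → detalosi; then reverse → isolated.

isolated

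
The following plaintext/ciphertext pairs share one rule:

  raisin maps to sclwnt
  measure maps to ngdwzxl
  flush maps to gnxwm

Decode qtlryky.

In raisin: r→s is +1, a→c is +2, i→l is +3, s→w is +4 — the shift increases by 1 each position. Each letter shifts forward by (position + 1), i.e. 1, 2, 3, … — the shift grows by one for each successive letter.
Undoing it on qtlryky: q−1=p, t−2=r, l−3=i, r−4=n, y−5=t, k−6=e, y−7=r.

printer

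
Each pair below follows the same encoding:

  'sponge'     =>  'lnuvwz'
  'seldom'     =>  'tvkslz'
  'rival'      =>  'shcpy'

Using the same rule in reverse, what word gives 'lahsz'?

slate

The output letters match the input read backwards, each shifted +7: sponge reversed is egnops. Two steps: reverse the string, then apply a Caesar shift of +7.
Decoding lahsz: shift back: l−7=e, a−7=t, h−7=a, s−7=l, z−7=s → etals; then reverse → slate.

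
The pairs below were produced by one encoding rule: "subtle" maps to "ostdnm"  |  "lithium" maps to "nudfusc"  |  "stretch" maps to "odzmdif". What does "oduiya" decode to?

s(18)→o(14) and u(20)→s(18) fit y≡15x+4 (mod 26); the inverse of 15 mod 26 is 7. This is an affine cipher: with a=0,…,z=25, each position x becomes (15x+4) mod 26.
Decoding oduiya: o(14)→7·(14−4)≡18=s; d(3)→7·(3−4)≡19=t; u(20)→7·(20−4)≡8=i; i(8)→7·(8−4)≡2=c; y(24)→7·(24−4)≡10=k; a(0)→7·(0−4)≡24=y (all mod 26).

sticky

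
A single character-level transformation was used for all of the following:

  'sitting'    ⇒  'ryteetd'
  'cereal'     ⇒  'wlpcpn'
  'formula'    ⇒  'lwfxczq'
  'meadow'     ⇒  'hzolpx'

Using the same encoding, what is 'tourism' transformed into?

Read the word backwards and shift each letter +11.
On tourism: reverse → msiruot; then shift: m+11=x, s+11=d, i+11=t, r+11=c, u+11=f, o+11=z, t+11=e.

xdtcfze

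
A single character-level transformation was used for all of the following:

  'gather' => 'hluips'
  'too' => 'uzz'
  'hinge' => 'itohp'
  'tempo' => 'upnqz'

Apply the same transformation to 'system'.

tztupn

The shift depends on letter class: consonant g→h is +1, but vowel a→l is +11. Two shifts are in play — +11 for a/e/i/o/u, +1 for every other letter.
For system: s(cons)+1=t, y(cons)+1=z, s(cons)+1=t, t(cons)+1=u, e(vowel)+11=p, m(cons)+1=n.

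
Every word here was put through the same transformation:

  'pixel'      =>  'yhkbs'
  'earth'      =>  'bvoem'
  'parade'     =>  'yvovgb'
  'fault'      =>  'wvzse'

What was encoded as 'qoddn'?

broom

Each letter's alphabet position (a=0..z=25) is mapped through 21·x+21 mod 26 — an affine cipher.
Decoding qoddn: q(16)→5·(16−21)≡1=b; o(14)→5·(14−21)≡17=r; d(3)→5·(3−21)≡14=o; d(3)→5·(3−21)≡14=o; n(13)→5·(13−21)≡12=m (all mod 26).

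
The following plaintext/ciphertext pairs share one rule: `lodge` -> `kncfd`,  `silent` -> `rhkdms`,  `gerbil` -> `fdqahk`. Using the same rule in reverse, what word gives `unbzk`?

Compare letters: l→k is +25, o→n is +25, d→c is +25 — a constant shift. It's a constant shift of +25 (ROT25).
Undoing it on unbzk: u−25=v, n−25=o, b−25=c, z−25=a, k−25=l.

vocal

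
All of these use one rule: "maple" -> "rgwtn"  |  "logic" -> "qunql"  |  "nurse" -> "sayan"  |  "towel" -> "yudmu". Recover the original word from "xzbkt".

Letter i (0-indexed) is shifted by i+5, so successive shifts are 5, 6, 7, ….
Decoding xzbkt: x−5=s, z−6=t, b−7=u, k−8=c, t−9=k.

stuck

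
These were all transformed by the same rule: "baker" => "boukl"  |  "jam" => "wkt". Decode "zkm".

cap

The output letters match the input read backwards, each shifted +10: baker reversed is rekab. Two steps: reverse the string, then apply a Caesar shift of +10.
Undoing it on zkm: shift back: z−10=p, k−10=a, m−10=c → pac; then reverse → cap.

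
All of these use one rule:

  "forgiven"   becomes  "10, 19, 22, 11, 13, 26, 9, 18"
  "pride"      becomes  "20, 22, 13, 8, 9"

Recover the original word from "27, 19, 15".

wok

f is letter #6 and maps to 10: an offset of 4. Each letter is replaced by its alphabet position (a=1..z=26) + 4.
Undoing it on 27, 19, 15: 27→(27−4)÷1=23=w, 19→(19−4)÷1=15=o, 15→(15−4)÷1=11=k.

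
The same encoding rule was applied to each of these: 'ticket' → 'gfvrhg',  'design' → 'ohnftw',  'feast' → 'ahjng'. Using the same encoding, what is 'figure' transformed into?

t(19)→g(6) and i(8)→f(5) fit y≡19x+9 (mod 26); the inverse of 19 mod 26 is 11. Each letter's alphabet position (a=0..z=25) is mapped through 19·x+9 mod 26 — an affine cipher.
On figure: f(5)→19·5+9≡0=a; i(8)→19·8+9≡5=f; g(6)→19·6+9≡19=t; u(20)→19·20+9≡25=z; r(17)→19·17+9≡20=u; e(4)→19·4+9≡7=h (all mod 26).

aftzuh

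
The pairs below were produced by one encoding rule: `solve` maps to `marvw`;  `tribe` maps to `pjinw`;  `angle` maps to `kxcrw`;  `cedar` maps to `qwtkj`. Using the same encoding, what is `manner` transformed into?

ukxxwj

s(18)→m(12) and o(14)→a(0) fit y≡3x+10 (mod 26); the inverse of 3 mod 26 is 9. Each letter's alphabet position (a=0..z=25) is mapped through 3·x+10 mod 26 — an affine cipher.
On manner: m(12)→3·12+10≡20=u; a(0)→3·0+10≡10=k; n(13)→3·13+10≡23=x; n(13)→3·13+10≡23=x; e(4)→3·4+10≡22=w; r(17)→3·17+10≡9=j (all mod 26).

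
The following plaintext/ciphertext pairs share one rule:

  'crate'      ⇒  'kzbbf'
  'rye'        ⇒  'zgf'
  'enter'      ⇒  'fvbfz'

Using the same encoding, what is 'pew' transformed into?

xfe

The rule splits by letter class: vowels +1, consonants +8.
On pew: p(cons)+8=x, e(vowel)+1=f, w(cons)+8=e.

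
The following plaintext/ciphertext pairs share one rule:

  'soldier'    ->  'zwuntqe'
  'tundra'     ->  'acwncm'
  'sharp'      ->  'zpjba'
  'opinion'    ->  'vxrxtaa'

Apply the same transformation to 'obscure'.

In soldier: s→z is +7, o→w is +8, l→u is +9, d→n is +10 — the shift increases by 1 each position. Each letter shifts forward by (position + 7), i.e. 7, 8, 9, … — the shift grows by one for each successive letter.
For obscure: o+7=v, b+8=j, s+9=b, c+10=m, u+11=f, r+12=d, e+13=r.

vjbmfdr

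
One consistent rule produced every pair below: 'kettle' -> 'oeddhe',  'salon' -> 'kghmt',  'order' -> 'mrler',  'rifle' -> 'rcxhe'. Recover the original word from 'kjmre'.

k(10)→o(14) and e(4)→e(4) fit y≡19x+6 (mod 26); the inverse of 19 mod 26 is 11. Each letter's alphabet position (a=0..z=25) is mapped through 19·x+6 mod 26 — an affine cipher.
Undoing it on kjmre: k(10)→11·(10−6)≡18=s; j(9)→11·(9−6)≡7=h; m(12)→11·(12−6)≡14=o; r(17)→11·(17−6)≡17=r; e(4)→11·(4−6)≡4=e (all mod 26).

shore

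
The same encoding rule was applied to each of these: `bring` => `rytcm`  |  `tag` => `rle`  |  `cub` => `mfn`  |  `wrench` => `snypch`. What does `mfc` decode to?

The output letters match the input read backwards, each shifted +11: bring reversed is gnirb. The word is reversed, then every letter is shifted forward by 11.
Decoding mfc: shift back: m−11=b, f−11=u, c−11=r → bur; then reverse → rub.

rub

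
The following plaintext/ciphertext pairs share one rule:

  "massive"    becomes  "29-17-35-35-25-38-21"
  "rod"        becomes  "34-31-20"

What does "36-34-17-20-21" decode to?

trade

m is letter #13 and maps to 29: an offset of 16. Each letter is replaced by its alphabet position (a=1..z=26) + 16.
Undoing it on 36-34-17-20-21: 36→(36−16)÷1=20=t, 34→(34−16)÷1=18=r, 17→(17−16)÷1=1=a, 20→(20−16)÷1=4=d, 21→(21−16)÷1=5=e.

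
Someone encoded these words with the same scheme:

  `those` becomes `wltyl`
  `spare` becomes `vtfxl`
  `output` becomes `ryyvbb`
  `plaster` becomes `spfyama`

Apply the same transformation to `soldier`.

In those: t→w is +3, h→l is +4, o→t is +5, s→y is +6 — the shift increases by 1 each position. Each letter shifts forward by (position + 3), i.e. 3, 4, 5, … — the shift grows by one for each successive letter.
On soldier: s+3=v, o+4=s, l+5=q, d+6=j, i+7=p, e+8=m, r+9=a.

vsqjpma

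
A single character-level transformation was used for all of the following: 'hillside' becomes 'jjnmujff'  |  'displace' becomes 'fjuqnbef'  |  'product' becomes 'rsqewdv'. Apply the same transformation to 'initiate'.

Shifts by position in hillside: pos 0: h→j (+2), pos 1: i→j (+1), pos 2: l→n (+2), pos 3: l→m (+1) — repeating every 2. The shifts repeat in a cycle of length 2: positions 0,1,… shift by +2, +1, then the pattern repeats.
On initiate: i+2=k, n+1=o, i+2=k, t+1=u, i+2=k, a+1=b, t+2=v, e+1=f.

kokukbvf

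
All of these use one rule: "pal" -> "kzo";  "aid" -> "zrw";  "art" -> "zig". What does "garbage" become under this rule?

Each pair mirrors across the alphabet (p↔k, a↔z, l↔o): positions sum to 25. Letters are reflected about the middle of the alphabet (position → 25−position): Atbash.
Applying it to garbage: g↔t, a↔z, r↔i, b↔y, a↔z, g↔t, e↔v.

tziyztv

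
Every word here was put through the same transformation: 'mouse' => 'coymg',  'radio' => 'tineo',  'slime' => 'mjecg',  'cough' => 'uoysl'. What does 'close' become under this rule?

Each letter's alphabet position (a=0..z=25) is mapped through 19·x+8 mod 26 — an affine cipher.
For close: c(2)→19·2+8≡20=u; l(11)→19·11+8≡9=j; o(14)→19·14+8≡14=o; s(18)→19·18+8≡12=m; e(4)→19·4+8≡6=g (all mod 26).

ujomg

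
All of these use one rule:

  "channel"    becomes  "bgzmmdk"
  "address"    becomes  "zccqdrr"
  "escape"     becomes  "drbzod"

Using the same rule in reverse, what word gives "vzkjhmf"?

walking

Compare letters: c→b is +25, h→g is +25, a→z is +25 — a constant shift. This is a Caesar cipher with shift 25.
Reversing it on vzkjhmf: v−25=w, z−25=a, k−25=l, j−25=k, h−25=i, m−25=n, f−25=g.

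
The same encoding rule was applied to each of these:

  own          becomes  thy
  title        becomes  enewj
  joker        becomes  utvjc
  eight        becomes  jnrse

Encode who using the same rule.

hst

The shift depends on letter class: consonant w→h is +11, but vowel o→t is +5. The rule splits by letter class: vowels +5, consonants +11.
Applying it to who: w(cons)+11=h, h(cons)+11=s, o(vowel)+5=t.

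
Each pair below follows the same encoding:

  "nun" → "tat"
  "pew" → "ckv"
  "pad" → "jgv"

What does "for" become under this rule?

The output letters match the input read backwards, each shifted +6: nun reversed is nun. The word is reversed, then every letter is shifted forward by 6.
For for: reverse → rof; then shift: r+6=x, o+6=u, f+6=l.

xul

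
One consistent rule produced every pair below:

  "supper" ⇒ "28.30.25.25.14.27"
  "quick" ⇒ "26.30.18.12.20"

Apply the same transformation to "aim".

Each letter is replaced by its alphabet position (a=1..z=26) + 9.
On aim: a=1→10, i=9→18, m=13→22.

10.18.22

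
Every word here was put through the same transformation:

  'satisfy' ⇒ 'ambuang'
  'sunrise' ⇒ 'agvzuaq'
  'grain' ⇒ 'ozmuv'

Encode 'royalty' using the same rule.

The rule splits by letter class: vowels +12, consonants +8.
Applying it to royalty: r(cons)+8=z, o(vowel)+12=a, y(cons)+8=g, a(vowel)+12=m, l(cons)+8=t, t(cons)+8=b, y(cons)+8=g.

zagmtbg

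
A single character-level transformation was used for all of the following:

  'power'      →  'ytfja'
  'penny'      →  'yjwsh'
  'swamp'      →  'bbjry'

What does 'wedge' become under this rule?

fjmln

Shifts by position in power: pos 0: p→y (+9), pos 1: o→t (+5), pos 2: w→f (+9), pos 3: e→j (+5) — repeating every 2. It's a Vigenère-style cipher with numeric key [9,5]: position i shifts by key[i mod 2].
Applying it to wedge: w+9=f, e+5=j, d+9=m, g+5=l, e+9=n.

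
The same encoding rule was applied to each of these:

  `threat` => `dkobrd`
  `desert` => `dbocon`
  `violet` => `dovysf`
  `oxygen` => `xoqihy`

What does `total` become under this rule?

The output letters match the input read backwards, each shifted +10: threat reversed is taerht. Read the word backwards and shift each letter +10.
Applying it to total: reverse → latot; then shift: l+10=v, a+10=k, t+10=d, o+10=y, t+10=d.

vkdyd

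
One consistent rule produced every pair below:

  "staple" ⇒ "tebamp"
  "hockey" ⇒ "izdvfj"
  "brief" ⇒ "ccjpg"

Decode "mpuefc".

letter

The shifts repeat in a cycle of length 2: positions 0,1,… shift by +1, +11, then the pattern repeats.
Decoding mpuefc: m−1=l, p−11=e, u−1=t, e−11=t, f−1=e, c−11=r.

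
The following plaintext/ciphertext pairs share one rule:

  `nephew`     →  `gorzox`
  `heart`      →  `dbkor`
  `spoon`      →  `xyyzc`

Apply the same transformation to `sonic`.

msxyc

Read the word backwards and shift each letter +10.
On sonic: reverse → cinos; then shift: c+10=m, i+10=s, n+10=x, o+10=y, s+10=c.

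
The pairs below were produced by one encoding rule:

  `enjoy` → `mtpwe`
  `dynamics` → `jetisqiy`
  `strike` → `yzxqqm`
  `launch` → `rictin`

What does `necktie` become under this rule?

The shift depends on letter class: consonant n→t is +6, but vowel e→m is +8. Two shifts are in play — +8 for a/e/i/o/u, +6 for every other letter.
On necktie: n(cons)+6=t, e(vowel)+8=m, c(cons)+6=i, k(cons)+6=q, t(cons)+6=z, i(vowel)+8=q, e(vowel)+8=m.

tmiqzqm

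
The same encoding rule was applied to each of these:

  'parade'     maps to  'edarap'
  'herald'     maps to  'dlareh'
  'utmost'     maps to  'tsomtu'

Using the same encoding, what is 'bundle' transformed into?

The output letters match the input read backwards: parade reversed is edarap. The word is simply reversed.
On bundle: reverse → eldnub.

eldnub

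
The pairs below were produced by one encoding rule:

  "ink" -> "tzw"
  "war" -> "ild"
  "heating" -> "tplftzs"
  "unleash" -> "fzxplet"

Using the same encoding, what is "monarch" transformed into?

The rule splits by letter class: vowels +11, consonants +12.
Applying it to monarch: m(cons)+12=y, o(vowel)+11=z, n(cons)+12=z, a(vowel)+11=l, r(cons)+12=d, c(cons)+12=o, h(cons)+12=t.

yzzldot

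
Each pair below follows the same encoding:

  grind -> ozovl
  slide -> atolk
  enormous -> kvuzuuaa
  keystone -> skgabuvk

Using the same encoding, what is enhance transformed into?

kvpgvkk

The shift depends on letter class: consonant g→o is +8, but vowel i→o is +6. Two shifts are in play — +6 for a/e/i/o/u, +8 for every other letter.
For enhance: e(vowel)+6=k, n(cons)+8=v, h(cons)+8=p, a(vowel)+6=g, n(cons)+8=v, c(cons)+8=k, e(vowel)+6=k.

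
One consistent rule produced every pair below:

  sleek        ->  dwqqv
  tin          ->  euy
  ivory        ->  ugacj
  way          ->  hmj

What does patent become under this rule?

The shift depends on letter class: consonant s→d is +11, but vowel e→q is +12. The rule splits by letter class: vowels +12, consonants +11.
Applying it to patent: p(cons)+11=a, a(vowel)+12=m, t(cons)+11=e, e(vowel)+12=q, n(cons)+11=y, t(cons)+11=e.

ameqye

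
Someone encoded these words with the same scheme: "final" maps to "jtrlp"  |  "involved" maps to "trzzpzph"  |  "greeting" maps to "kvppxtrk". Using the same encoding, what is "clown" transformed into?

gpzar

The shift depends on letter class: consonant f→j is +4, but vowel i→t is +11. Vowels shift forward by 11 and consonants shift forward by 4.
For clown: c(cons)+4=g, l(cons)+4=p, o(vowel)+11=z, w(cons)+4=a, n(cons)+4=r.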